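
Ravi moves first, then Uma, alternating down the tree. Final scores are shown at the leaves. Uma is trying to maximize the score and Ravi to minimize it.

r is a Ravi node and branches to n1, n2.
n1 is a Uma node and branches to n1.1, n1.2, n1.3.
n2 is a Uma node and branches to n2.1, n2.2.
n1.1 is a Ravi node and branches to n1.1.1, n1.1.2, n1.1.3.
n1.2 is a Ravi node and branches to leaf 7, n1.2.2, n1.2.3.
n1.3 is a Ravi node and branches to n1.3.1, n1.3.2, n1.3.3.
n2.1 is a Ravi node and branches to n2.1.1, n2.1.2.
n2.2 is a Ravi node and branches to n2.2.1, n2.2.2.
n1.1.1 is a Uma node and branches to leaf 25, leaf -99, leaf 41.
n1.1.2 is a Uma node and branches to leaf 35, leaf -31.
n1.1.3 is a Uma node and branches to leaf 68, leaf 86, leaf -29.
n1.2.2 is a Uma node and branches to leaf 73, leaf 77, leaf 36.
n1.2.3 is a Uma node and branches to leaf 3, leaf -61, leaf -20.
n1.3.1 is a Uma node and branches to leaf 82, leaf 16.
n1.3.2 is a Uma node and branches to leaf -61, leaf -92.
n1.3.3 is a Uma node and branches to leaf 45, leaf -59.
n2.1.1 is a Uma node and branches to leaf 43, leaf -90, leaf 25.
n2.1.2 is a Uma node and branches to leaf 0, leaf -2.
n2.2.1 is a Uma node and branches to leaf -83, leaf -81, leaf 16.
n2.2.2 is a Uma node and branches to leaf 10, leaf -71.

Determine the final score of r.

10

n1.1.1 (Uma): max(25, -99, 41) = 41
n1.1.2 (Uma): max(35, -31) = 35
n1.1.3 (Uma): max(68, 86, -29) = 86
n1.1 (Ravi): min(41, 35, 86) = 35
n1.2.2 (Uma): max(73, 77, 36) = 77
n1.2.3 (Uma): max(3, -61, -20) = 3
n1.2 (Ravi): min(7, 77, 3) = 3
n1.3.1 (Uma): max(82, 16) = 82
n1.3.2 (Uma): max(-61, -92) = -61
n1.3.3 (Uma): max(45, -59) = 45
n1.3 (Ravi): min(82, -61, 45) = -61
n1 (Uma): max(35, 3, -61) = 35
n2.1.1 (Uma): max(43, -90, 25) = 43
n2.1.2 (Uma): max(0, -2) = 0
n2.1 (Ravi): min(43, 0) = 0
n2.2.1 (Uma): max(-83, -81, 16) = 16
n2.2.2 (Uma): max(10, -71) = 10
n2.2 (Ravi): min(16, 10) = 10
n2 (Uma): max(0, 10) = 10
r (Ravi): min(35, 10) = 10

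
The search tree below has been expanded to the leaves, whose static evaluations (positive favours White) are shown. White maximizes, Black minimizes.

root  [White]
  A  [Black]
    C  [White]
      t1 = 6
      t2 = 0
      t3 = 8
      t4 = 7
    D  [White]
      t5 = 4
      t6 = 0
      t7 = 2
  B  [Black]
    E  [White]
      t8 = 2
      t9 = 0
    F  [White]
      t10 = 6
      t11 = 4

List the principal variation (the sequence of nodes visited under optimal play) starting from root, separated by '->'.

C (White): max(6, 0, 8, 7) = 8
D (White): max(4, 0, 2) = 4
A (Black): min(8, 4) = 4
E (White): max(2, 0) = 2
F (White): max(6, 4) = 6
B (Black): min(2, 6) = 2
root (White): max(4, 2) = 4
At root, White picks A (highest: 4).
At A, Black picks D (lowest: 4).
At D, White picks t5 (highest: 4).
Terminal value 4.

root -> A -> D -> t5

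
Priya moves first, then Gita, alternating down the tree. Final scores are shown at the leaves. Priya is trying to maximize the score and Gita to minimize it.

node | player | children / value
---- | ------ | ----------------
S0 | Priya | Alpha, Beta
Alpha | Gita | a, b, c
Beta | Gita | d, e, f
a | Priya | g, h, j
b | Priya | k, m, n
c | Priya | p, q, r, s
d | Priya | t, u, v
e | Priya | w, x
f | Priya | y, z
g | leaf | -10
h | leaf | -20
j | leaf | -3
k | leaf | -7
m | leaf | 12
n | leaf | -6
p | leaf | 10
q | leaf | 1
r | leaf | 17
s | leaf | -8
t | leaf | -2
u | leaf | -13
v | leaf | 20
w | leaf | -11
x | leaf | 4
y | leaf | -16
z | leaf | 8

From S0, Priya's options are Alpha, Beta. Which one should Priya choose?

Beta

a (Priya): max(-10, -20, -3) = -3
b (Priya): max(-7, 12, -6) = 12
c (Priya): max(10, 1, 17, -8) = 17
Alpha (Gita): min(-3, 12, 17) = -3
d (Priya): max(-2, -13, 20) = 20
e (Priya): max(-11, 4) = 4
f (Priya): max(-16, 8) = 8
Beta (Gita): min(20, 4, 8) = 4
S0 (Priya): max(-3, 4) = 4
Priya at S0 wants the highest of {Alpha=-3, Beta=4}, so chooses Beta.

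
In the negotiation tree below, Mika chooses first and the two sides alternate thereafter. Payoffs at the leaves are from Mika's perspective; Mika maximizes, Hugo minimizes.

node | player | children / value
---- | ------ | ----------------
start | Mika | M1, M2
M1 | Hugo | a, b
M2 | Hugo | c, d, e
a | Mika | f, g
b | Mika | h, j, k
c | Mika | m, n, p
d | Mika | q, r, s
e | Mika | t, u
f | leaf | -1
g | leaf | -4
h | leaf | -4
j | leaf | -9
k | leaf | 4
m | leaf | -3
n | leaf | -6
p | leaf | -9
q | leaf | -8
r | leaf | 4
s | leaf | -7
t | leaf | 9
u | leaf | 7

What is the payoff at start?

-1

a (Mika): max(-1, -4) = -1
b (Mika): max(-4, -9, 4) = 4
M1 (Hugo): min(-1, 4) = -1
c (Mika): max(-3, -6, -9) = -3
d (Mika): max(-8, 4, -7) = 4
e (Mika): max(9, 7) = 9
M2 (Hugo): min(-3, 4, 9) = -3
start (Mika): max(-1, -3) = -1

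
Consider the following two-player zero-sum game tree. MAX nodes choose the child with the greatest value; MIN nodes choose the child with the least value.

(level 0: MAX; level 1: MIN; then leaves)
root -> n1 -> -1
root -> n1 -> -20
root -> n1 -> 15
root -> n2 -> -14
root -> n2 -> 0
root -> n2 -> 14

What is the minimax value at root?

n1 (MIN): min(-1, -20, 15) = -20
n2 (MIN): min(-14, 0, 14) = -14
root (MAX): max(-20, -14) = -14

-14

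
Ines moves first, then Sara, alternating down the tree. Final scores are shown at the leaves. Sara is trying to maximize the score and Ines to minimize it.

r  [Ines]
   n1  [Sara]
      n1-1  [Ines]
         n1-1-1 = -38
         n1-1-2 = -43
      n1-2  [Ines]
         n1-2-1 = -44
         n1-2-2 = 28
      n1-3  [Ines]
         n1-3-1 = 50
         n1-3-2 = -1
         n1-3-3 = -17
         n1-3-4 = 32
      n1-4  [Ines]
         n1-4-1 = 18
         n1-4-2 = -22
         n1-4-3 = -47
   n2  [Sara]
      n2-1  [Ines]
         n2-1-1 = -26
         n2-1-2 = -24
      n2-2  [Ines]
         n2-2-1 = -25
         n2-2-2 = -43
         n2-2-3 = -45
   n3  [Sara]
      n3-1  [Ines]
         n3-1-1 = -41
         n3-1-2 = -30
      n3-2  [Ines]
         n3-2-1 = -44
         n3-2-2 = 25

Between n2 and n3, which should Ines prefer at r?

n2-1 (Ines): min(-26, -24) = -26
n2-2 (Ines): min(-25, -43, -45) = -45
n2 (Sara): max(-26, -45) = -26
n3-1 (Ines): min(-41, -30) = -41
n3-2 (Ines): min(-44, 25) = -44
n3 (Sara): max(-41, -44) = -41
Ines prefers the lower value; n2=-26, n3=-41. n3 is better since -41 < -26.

n3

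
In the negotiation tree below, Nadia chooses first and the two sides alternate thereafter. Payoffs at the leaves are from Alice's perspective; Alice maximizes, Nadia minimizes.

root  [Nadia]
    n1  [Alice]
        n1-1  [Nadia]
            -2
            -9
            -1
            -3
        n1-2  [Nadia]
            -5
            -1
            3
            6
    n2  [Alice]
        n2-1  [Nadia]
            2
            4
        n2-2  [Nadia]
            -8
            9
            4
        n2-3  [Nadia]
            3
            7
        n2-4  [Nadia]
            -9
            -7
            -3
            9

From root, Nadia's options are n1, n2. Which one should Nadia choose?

n1

n1-1 (Nadia): min(-2, -9, -1, -3) = -9
n1-2 (Nadia): min(-5, -1, 3, 6) = -5
n1 (Alice): max(-9, -5) = -5
n2-1 (Nadia): min(2, 4) = 2
n2-2 (Nadia): min(-8, 9, 4) = -8
n2-3 (Nadia): min(3, 7) = 3
n2-4 (Nadia): min(-9, -7, -3, 9) = -9
n2 (Alice): max(2, -8, 3, -9) = 3
root (Nadia): min(-5, 3) = -5
Nadia at root wants the lowest of {n1=-5, n2=3}, so chooses n1.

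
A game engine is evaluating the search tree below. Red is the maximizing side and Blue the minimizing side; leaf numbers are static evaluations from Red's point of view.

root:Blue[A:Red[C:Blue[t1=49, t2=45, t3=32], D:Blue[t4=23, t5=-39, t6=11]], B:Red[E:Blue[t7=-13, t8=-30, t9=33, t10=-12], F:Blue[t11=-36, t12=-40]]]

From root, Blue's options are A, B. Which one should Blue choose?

C (Blue): min(49, 45, 32) = 32
D (Blue): min(23, -39, 11) = -39
A (Red): max(32, -39) = 32
E (Blue): min(-13, -30, 33, -12) = -30
F (Blue): min(-36, -40) = -40
B (Red): max(-30, -40) = -30
root (Blue): min(32, -30) = -30
Blue at root wants the lowest of {A=32, B=-30}, so chooses B.

B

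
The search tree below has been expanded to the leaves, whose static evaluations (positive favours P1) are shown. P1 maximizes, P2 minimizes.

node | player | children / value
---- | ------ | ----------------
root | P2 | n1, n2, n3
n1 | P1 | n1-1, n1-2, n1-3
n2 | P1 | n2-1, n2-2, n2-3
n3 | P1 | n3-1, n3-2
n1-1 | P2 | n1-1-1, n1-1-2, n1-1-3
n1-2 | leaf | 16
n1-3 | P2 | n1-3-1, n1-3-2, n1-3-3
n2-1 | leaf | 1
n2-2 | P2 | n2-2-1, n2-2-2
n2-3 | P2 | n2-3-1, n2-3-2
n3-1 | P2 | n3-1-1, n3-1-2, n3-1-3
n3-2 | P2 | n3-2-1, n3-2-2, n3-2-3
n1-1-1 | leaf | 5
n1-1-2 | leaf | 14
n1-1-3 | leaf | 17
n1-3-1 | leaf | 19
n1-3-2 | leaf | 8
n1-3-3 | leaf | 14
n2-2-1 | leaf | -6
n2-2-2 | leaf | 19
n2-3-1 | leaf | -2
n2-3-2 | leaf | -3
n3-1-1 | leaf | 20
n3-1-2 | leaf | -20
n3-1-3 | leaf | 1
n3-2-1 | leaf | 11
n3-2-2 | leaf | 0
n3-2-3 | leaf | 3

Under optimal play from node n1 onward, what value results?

n1-1 (P2): min(5, 14, 17) = 5
n1-3 (P2): min(19, 8, 14) = 8
n1 (P1): max(5, 16, 8) = 16

16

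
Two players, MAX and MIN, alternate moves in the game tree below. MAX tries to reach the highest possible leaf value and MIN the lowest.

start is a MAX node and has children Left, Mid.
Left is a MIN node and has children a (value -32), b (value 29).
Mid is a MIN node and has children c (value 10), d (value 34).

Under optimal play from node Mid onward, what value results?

Mid (MIN): min(10, 34) = 10

10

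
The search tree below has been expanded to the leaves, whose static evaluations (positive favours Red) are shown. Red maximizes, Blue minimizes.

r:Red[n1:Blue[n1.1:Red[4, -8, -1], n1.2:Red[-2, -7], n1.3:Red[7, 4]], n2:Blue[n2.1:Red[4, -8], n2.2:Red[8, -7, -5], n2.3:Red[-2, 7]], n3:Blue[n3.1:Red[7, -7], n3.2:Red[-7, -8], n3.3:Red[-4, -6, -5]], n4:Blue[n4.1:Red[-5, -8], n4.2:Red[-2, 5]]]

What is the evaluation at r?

4

n1.1 (Red): max(4, -8, -1) = 4
n1.2 (Red): max(-2, -7) = -2
n1.3 (Red): max(7, 4) = 7
n1 (Blue): min(4, -2, 7) = -2
n2.1 (Red): max(4, -8) = 4
n2.2 (Red): max(8, -7, -5) = 8
n2.3 (Red): max(-2, 7) = 7
n2 (Blue): min(4, 8, 7) = 4
n3.1 (Red): max(7, -7) = 7
n3.2 (Red): max(-7, -8) = -7
n3.3 (Red): max(-4, -6, -5) = -4
n3 (Blue): min(7, -7, -4) = -7
n4.1 (Red): max(-5, -8) = -5
n4.2 (Red): max(-2, 5) = 5
n4 (Blue): min(-5, 5) = -5
r (Red): max(-2, 4, -7, -5) = 4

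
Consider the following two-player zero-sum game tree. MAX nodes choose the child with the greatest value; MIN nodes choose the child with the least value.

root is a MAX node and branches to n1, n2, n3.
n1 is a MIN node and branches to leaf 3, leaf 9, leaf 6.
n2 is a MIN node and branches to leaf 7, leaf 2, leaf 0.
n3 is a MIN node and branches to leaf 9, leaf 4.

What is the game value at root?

4

n1 (MIN): min(3, 9, 6) = 3
n2 (MIN): min(7, 2, 0) = 0
n3 (MIN): min(9, 4) = 4
root (MAX): max(3, 0, 4) = 4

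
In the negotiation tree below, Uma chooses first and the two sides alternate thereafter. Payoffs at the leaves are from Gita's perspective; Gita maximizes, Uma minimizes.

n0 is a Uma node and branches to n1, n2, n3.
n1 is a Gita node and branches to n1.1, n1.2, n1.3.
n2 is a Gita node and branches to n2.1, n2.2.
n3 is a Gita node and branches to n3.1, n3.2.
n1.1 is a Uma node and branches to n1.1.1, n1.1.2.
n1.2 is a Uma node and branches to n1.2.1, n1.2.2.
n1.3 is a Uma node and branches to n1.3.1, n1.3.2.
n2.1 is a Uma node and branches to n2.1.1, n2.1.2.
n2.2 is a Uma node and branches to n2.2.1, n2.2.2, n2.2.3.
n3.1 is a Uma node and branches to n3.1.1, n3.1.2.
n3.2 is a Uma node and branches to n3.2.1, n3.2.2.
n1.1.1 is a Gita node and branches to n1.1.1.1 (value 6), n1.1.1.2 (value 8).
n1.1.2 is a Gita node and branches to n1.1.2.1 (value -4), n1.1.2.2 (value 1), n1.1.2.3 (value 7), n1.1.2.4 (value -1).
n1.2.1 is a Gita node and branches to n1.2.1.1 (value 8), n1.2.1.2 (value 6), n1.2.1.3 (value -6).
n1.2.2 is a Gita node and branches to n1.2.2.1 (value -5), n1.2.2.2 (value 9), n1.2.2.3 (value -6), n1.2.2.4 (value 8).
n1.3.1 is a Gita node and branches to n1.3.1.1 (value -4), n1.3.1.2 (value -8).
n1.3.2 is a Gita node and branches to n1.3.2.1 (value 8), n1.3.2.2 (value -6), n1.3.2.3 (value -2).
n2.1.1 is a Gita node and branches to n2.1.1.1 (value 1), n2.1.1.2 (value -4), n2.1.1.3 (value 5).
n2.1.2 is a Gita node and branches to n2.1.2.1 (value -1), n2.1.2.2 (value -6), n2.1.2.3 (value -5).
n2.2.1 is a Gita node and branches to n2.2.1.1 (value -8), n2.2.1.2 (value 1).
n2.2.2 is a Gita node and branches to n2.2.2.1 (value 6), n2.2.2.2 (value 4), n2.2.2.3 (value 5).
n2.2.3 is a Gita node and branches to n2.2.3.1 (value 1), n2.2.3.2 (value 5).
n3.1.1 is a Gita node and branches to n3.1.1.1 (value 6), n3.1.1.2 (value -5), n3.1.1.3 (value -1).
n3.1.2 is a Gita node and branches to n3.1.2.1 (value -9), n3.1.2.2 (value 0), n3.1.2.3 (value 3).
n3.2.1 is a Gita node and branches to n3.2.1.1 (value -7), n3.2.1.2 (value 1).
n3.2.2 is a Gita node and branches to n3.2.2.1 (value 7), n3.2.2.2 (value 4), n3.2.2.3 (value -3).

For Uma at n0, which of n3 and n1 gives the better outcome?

n3

n3.1.1 (Gita): max(6, -5, -1) = 6
n3.1.2 (Gita): max(-9, 0, 3) = 3
n3.1 (Uma): min(6, 3) = 3
n3.2.1 (Gita): max(-7, 1) = 1
n3.2.2 (Gita): max(7, 4, -3) = 7
n3.2 (Uma): min(1, 7) = 1
n3 (Gita): max(3, 1) = 3
n1.1.1 (Gita): max(6, 8) = 8
n1.1.2 (Gita): max(-4, 1, 7, -1) = 7
n1.1 (Uma): min(8, 7) = 7
n1.2.1 (Gita): max(8, 6, -6) = 8
n1.2.2 (Gita): max(-5, 9, -6, 8) = 9
n1.2 (Uma): min(8, 9) = 8
n1.3.1 (Gita): max(-4, -8) = -4
n1.3.2 (Gita): max(8, -6, -2) = 8
n1.3 (Uma): min(-4, 8) = -4
n1 (Gita): max(7, 8, -4) = 8
Uma prefers the lower value; n3=3, n1=8. n3 is better since 3 < 8.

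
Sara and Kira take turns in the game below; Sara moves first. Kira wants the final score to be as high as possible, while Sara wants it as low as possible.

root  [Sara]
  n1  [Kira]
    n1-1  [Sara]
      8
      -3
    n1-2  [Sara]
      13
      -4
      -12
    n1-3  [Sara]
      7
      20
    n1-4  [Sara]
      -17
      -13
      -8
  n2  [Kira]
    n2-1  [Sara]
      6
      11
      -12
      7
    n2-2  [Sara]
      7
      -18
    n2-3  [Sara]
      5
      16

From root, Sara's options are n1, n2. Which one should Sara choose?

n1-1 (Sara): min(8, -3) = -3
n1-2 (Sara): min(13, -4, -12) = -12
n1-3 (Sara): min(7, 20) = 7
n1-4 (Sara): min(-17, -13, -8) = -17
n1 (Kira): max(-3, -12, 7, -17) = 7
n2-1 (Sara): min(6, 11, -12, 7) = -12
n2-2 (Sara): min(7, -18) = -18
n2-3 (Sara): min(5, 16) = 5
n2 (Kira): max(-12, -18, 5) = 5
root (Sara): min(7, 5) = 5
Sara at root wants the lowest of {n1=7, n2=5}, so chooses n2.

n2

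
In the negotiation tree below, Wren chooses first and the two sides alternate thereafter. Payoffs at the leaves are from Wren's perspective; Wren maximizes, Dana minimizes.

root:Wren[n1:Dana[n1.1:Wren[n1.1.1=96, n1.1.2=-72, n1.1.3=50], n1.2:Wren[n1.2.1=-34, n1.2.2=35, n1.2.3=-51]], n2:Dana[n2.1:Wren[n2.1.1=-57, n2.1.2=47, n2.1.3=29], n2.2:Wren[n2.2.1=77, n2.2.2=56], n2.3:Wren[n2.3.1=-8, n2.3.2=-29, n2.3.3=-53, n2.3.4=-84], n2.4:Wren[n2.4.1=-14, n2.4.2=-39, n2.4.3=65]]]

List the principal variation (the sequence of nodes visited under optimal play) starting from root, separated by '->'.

n1.1 (Wren): max(96, -72, 50) = 96
n1.2 (Wren): max(-34, 35, -51) = 35
n1 (Dana): min(96, 35) = 35
n2.1 (Wren): max(-57, 47, 29) = 47
n2.2 (Wren): max(77, 56) = 77
n2.3 (Wren): max(-8, -29, -53, -84) = -8
n2.4 (Wren): max(-14, -39, 65) = 65
n2 (Dana): min(47, 77, -8, 65) = -8
root (Wren): max(35, -8) = 35
At root, Wren picks n1 (highest: 35).
At n1, Dana picks n1.2 (lowest: 35).
At n1.2, Wren picks n1.2.2 (highest: 35).
Terminal value 35.

root -> n1 -> n1.2 -> n1.2.2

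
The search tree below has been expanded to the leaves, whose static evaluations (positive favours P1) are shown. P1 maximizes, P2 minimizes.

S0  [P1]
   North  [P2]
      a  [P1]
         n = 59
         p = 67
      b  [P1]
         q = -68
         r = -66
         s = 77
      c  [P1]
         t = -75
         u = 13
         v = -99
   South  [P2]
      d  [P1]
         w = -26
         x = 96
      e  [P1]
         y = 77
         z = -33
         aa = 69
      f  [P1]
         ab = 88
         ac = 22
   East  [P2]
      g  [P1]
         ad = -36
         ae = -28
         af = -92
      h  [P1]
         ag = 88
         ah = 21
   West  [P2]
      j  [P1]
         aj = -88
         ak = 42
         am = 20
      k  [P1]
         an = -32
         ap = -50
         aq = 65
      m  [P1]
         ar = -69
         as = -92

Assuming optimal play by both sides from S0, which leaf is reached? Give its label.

a (P1): max(59, 67) = 67
b (P1): max(-68, -66, 77) = 77
c (P1): max(-75, 13, -99) = 13
North (P2): min(67, 77, 13) = 13
d (P1): max(-26, 96) = 96
e (P1): max(77, -33, 69) = 77
f (P1): max(88, 22) = 88
South (P2): min(96, 77, 88) = 77
g (P1): max(-36, -28, -92) = -28
h (P1): max(88, 21) = 88
East (P2): min(-28, 88) = -28
j (P1): max(-88, 42, 20) = 42
k (P1): max(-32, -50, 65) = 65
m (P1): max(-69, -92) = -69
West (P2): min(42, 65, -69) = -69
S0 (P1): max(13, 77, -28, -69) = 77
At S0, P1 picks South (highest: 77).
At South, P2 picks e (lowest: 77).
At e, P1 picks y (highest: 77).
Terminal value 77.

y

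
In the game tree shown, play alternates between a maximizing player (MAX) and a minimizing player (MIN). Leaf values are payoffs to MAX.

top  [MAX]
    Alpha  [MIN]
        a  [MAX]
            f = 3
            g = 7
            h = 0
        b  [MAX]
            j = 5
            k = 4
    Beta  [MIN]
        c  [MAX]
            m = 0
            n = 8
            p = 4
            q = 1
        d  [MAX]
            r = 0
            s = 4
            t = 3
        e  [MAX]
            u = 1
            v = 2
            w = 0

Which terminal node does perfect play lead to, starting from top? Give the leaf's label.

j

a (MAX): max(3, 7, 0) = 7
b (MAX): max(5, 4) = 5
Alpha (MIN): min(7, 5) = 5
c (MAX): max(0, 8, 4, 1) = 8
d (MAX): max(0, 4, 3) = 4
e (MAX): max(1, 2, 0) = 2
Beta (MIN): min(8, 4, 2) = 2
top (MAX): max(5, 2) = 5
At top, MAX picks Alpha (highest: 5).
At Alpha, MIN picks b (lowest: 5).
At b, MAX picks j (highest: 5).
Terminal value 5.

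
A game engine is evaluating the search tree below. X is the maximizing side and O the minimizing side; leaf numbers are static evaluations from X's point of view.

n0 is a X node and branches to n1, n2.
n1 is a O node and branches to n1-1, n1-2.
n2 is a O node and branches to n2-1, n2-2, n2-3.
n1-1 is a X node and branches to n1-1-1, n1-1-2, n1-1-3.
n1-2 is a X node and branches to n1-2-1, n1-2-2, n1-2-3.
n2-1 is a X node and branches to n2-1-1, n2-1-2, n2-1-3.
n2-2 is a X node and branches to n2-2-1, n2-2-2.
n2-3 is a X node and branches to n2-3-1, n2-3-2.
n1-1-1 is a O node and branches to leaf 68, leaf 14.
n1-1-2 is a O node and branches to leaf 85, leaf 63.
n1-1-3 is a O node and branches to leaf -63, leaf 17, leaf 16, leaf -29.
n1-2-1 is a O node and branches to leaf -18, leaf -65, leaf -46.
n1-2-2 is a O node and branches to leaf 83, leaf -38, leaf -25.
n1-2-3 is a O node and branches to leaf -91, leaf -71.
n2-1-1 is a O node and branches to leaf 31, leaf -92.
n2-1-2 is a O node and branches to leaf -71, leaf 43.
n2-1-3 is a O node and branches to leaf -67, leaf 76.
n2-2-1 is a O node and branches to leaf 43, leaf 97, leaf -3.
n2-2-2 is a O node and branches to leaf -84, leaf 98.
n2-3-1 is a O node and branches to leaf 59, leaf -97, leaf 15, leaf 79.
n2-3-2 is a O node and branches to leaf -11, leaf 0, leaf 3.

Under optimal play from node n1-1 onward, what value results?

n1-1-1 (O): min(68, 14) = 14
n1-1-2 (O): min(85, 63) = 63
n1-1-3 (O): min(-63, 17, 16, -29) = -63
n1-1 (X): max(14, 63, -63) = 63

63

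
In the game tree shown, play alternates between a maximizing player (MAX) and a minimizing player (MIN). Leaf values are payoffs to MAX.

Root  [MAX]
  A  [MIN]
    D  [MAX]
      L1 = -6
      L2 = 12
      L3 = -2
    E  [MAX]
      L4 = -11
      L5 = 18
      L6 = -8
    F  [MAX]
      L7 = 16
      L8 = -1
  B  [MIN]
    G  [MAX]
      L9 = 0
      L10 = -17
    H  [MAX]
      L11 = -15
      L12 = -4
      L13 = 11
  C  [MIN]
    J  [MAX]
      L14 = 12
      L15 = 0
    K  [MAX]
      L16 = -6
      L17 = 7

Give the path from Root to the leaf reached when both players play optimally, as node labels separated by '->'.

Root -> A -> D -> L2

D (MAX): max(-6, 12, -2) = 12
E (MAX): max(-11, 18, -8) = 18
F (MAX): max(16, -1) = 16
A (MIN): min(12, 18, 16) = 12
G (MAX): max(0, -17) = 0
H (MAX): max(-15, -4, 11) = 11
B (MIN): min(0, 11) = 0
J (MAX): max(12, 0) = 12
K (MAX): max(-6, 7) = 7
C (MIN): min(12, 7) = 7
Root (MAX): max(12, 0, 7) = 12
At Root, MAX picks A (highest: 12).
At A, MIN picks D (lowest: 12).
At D, MAX picks L2 (highest: 12).
Terminal value 12.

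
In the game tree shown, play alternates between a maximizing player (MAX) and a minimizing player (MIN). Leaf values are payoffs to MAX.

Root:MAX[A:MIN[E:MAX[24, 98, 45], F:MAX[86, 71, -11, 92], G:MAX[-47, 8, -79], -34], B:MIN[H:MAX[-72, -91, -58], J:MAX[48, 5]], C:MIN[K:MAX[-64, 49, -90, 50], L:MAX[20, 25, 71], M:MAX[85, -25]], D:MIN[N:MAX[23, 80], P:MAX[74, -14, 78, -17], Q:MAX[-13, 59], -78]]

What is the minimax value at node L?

L (MAX): max(20, 25, 71) = 71

71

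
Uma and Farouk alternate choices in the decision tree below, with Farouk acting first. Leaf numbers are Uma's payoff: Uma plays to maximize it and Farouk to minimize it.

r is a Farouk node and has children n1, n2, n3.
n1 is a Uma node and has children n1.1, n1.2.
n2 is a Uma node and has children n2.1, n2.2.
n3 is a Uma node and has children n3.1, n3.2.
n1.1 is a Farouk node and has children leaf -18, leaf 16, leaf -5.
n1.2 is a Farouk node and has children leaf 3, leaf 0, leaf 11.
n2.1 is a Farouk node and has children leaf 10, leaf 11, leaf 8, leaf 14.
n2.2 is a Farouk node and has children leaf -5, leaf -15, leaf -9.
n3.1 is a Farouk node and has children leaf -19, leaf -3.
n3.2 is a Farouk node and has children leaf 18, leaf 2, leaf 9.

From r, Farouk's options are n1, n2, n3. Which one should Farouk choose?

n1

n1.1 (Farouk): min(-18, 16, -5) = -18
n1.2 (Farouk): min(3, 0, 11) = 0
n1 (Uma): max(-18, 0) = 0
n2.1 (Farouk): min(10, 11, 8, 14) = 8
n2.2 (Farouk): min(-5, -15, -9) = -15
n2 (Uma): max(8, -15) = 8
n3.1 (Farouk): min(-19, -3) = -19
n3.2 (Farouk): min(18, 2, 9) = 2
n3 (Uma): max(-19, 2) = 2
r (Farouk): min(0, 8, 2) = 0
Farouk at r wants the lowest of {n1=0, n2=8, n3=2}, so chooses n1.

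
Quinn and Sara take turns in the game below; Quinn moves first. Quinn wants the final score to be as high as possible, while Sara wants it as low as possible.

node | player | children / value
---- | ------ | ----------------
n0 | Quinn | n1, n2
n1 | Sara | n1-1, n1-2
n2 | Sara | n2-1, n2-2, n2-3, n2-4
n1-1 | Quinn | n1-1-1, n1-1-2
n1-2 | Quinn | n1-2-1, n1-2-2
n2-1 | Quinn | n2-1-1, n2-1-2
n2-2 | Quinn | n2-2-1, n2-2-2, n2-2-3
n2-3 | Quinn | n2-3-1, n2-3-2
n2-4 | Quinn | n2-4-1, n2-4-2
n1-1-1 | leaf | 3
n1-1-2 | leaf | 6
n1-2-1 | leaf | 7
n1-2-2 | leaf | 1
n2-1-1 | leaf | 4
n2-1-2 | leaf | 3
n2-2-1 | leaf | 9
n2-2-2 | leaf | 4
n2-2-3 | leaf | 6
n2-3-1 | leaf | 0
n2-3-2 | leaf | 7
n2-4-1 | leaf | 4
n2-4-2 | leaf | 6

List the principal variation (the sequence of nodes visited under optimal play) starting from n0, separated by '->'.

n0 -> n1 -> n1-1 -> n1-1-2

n1-1 (Quinn): max(3, 6) = 6
n1-2 (Quinn): max(7, 1) = 7
n1 (Sara): min(6, 7) = 6
n2-1 (Quinn): max(4, 3) = 4
n2-2 (Quinn): max(9, 4, 6) = 9
n2-3 (Quinn): max(0, 7) = 7
n2-4 (Quinn): max(4, 6) = 6
n2 (Sara): min(4, 9, 7, 6) = 4
n0 (Quinn): max(6, 4) = 6
At n0, Quinn picks n1 (highest: 6).
At n1, Sara picks n1-1 (lowest: 6).
At n1-1, Quinn picks n1-1-2 (highest: 6).
Terminal value 6.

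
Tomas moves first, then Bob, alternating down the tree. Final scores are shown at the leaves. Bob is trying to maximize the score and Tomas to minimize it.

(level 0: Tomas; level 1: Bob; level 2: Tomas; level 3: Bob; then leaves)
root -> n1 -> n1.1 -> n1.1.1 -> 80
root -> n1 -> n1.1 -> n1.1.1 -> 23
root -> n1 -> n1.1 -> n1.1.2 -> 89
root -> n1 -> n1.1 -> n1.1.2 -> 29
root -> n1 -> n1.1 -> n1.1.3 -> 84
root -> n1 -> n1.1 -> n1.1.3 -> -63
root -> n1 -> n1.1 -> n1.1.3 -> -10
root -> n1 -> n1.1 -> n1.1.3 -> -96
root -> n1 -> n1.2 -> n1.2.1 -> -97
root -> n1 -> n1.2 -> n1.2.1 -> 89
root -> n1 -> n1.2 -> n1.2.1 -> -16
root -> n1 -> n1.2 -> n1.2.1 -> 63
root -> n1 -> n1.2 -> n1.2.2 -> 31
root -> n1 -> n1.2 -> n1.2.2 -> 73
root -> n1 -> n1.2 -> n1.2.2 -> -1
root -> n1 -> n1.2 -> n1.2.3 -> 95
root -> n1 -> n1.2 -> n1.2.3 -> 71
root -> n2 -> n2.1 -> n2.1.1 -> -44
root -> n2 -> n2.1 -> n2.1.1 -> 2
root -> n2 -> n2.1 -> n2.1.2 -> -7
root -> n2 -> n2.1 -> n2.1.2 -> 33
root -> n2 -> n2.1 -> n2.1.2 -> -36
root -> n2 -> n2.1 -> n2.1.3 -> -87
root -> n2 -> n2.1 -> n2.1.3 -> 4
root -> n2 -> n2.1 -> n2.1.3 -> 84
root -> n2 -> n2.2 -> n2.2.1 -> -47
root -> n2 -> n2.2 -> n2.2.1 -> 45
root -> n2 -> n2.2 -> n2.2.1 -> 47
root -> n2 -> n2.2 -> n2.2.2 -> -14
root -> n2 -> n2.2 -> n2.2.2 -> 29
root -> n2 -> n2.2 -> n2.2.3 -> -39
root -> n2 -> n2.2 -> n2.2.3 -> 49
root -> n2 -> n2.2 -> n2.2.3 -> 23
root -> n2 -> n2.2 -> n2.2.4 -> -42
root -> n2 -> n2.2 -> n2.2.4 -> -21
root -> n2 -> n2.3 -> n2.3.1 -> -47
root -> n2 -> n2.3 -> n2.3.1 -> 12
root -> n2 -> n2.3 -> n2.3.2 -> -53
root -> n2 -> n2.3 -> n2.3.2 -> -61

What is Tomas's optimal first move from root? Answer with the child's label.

n1.1.1 (Bob): max(80, 23) = 80
n1.1.2 (Bob): max(89, 29) = 89
n1.1.3 (Bob): max(84, -63, -10, -96) = 84
n1.1 (Tomas): min(80, 89, 84) = 80
n1.2.1 (Bob): max(-97, 89, -16, 63) = 89
n1.2.2 (Bob): max(31, 73, -1) = 73
n1.2.3 (Bob): max(95, 71) = 95
n1.2 (Tomas): min(89, 73, 95) = 73
n1 (Bob): max(80, 73) = 80
n2.1.1 (Bob): max(-44, 2) = 2
n2.1.2 (Bob): max(-7, 33, -36) = 33
n2.1.3 (Bob): max(-87, 4, 84) = 84
n2.1 (Tomas): min(2, 33, 84) = 2
n2.2.1 (Bob): max(-47, 45, 47) = 47
n2.2.2 (Bob): max(-14, 29) = 29
n2.2.3 (Bob): max(-39, 49, 23) = 49
n2.2.4 (Bob): max(-42, -21) = -21
n2.2 (Tomas): min(47, 29, 49, -21) = -21
n2.3.1 (Bob): max(-47, 12) = 12
n2.3.2 (Bob): max(-53, -61) = -53
n2.3 (Tomas): min(12, -53) = -53
n2 (Bob): max(2, -21, -53) = 2
root (Tomas): min(80, 2) = 2
Tomas at root wants the lowest of {n1=80, n2=2}, so chooses n2.

n2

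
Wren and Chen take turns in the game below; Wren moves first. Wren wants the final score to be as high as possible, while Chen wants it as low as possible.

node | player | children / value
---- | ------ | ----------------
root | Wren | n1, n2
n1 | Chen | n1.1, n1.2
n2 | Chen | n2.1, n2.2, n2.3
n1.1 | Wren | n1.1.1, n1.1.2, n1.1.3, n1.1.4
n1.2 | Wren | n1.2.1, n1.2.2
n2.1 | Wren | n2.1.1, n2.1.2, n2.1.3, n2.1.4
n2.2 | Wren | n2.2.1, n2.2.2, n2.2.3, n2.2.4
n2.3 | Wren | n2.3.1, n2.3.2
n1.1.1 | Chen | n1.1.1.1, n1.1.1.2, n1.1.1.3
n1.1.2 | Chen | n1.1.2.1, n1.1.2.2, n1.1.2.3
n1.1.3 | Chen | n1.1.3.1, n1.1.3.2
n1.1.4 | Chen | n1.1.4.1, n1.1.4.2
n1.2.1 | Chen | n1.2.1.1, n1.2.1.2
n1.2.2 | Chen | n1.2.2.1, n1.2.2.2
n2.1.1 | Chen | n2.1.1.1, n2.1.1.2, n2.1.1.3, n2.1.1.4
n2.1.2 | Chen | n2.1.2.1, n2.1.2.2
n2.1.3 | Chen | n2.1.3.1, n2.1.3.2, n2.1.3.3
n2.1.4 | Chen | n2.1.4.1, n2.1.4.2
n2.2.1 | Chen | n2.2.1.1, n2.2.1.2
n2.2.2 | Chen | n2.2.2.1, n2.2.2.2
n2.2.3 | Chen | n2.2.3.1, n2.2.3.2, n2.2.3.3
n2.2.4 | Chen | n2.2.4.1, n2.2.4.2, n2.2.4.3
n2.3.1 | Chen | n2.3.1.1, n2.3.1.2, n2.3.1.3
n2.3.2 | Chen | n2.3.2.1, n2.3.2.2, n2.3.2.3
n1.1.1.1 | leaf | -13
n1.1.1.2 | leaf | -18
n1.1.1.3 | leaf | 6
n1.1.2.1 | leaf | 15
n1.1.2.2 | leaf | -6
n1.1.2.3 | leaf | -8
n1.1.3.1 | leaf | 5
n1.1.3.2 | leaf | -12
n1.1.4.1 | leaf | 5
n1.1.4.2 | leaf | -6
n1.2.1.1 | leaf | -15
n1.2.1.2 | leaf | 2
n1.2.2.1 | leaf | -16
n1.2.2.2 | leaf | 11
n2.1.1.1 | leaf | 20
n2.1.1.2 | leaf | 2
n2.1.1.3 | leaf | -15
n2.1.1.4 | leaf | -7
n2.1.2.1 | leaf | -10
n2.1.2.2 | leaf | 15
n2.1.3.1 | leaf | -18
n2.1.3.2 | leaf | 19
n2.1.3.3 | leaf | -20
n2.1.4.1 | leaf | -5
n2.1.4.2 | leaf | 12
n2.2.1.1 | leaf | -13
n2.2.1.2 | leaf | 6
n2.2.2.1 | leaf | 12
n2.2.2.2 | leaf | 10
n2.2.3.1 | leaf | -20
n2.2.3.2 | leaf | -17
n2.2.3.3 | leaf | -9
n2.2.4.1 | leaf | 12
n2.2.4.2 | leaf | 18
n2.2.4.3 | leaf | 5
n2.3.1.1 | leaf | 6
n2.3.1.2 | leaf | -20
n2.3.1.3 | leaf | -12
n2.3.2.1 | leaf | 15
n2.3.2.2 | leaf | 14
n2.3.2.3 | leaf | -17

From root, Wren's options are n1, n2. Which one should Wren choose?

n1

n1.1.1 (Chen): min(-13, -18, 6) = -18
n1.1.2 (Chen): min(15, -6, -8) = -8
n1.1.3 (Chen): min(5, -12) = -12
n1.1.4 (Chen): min(5, -6) = -6
n1.1 (Wren): max(-18, -8, -12, -6) = -6
n1.2.1 (Chen): min(-15, 2) = -15
n1.2.2 (Chen): min(-16, 11) = -16
n1.2 (Wren): max(-15, -16) = -15
n1 (Chen): min(-6, -15) = -15
n2.1.1 (Chen): min(20, 2, -15, -7) = -15
n2.1.2 (Chen): min(-10, 15) = -10
n2.1.3 (Chen): min(-18, 19, -20) = -20
n2.1.4 (Chen): min(-5, 12) = -5
n2.1 (Wren): max(-15, -10, -20, -5) = -5
n2.2.1 (Chen): min(-13, 6) = -13
n2.2.2 (Chen): min(12, 10) = 10
n2.2.3 (Chen): min(-20, -17, -9) = -20
n2.2.4 (Chen): min(12, 18, 5) = 5
n2.2 (Wren): max(-13, 10, -20, 5) = 10
n2.3.1 (Chen): min(6, -20, -12) = -20
n2.3.2 (Chen): min(15, 14, -17) = -17
n2.3 (Wren): max(-20, -17) = -17
n2 (Chen): min(-5, 10, -17) = -17
root (Wren): max(-15, -17) = -15
Wren at root wants the highest of {n1=-15, n2=-17}, so chooses n1.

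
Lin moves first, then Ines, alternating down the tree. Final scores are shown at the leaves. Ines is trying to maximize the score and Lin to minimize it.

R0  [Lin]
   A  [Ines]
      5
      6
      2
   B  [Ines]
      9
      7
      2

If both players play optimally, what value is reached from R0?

A (Ines): max(5, 6, 2) = 6
B (Ines): max(9, 7, 2) = 9
R0 (Lin): min(6, 9) = 6

6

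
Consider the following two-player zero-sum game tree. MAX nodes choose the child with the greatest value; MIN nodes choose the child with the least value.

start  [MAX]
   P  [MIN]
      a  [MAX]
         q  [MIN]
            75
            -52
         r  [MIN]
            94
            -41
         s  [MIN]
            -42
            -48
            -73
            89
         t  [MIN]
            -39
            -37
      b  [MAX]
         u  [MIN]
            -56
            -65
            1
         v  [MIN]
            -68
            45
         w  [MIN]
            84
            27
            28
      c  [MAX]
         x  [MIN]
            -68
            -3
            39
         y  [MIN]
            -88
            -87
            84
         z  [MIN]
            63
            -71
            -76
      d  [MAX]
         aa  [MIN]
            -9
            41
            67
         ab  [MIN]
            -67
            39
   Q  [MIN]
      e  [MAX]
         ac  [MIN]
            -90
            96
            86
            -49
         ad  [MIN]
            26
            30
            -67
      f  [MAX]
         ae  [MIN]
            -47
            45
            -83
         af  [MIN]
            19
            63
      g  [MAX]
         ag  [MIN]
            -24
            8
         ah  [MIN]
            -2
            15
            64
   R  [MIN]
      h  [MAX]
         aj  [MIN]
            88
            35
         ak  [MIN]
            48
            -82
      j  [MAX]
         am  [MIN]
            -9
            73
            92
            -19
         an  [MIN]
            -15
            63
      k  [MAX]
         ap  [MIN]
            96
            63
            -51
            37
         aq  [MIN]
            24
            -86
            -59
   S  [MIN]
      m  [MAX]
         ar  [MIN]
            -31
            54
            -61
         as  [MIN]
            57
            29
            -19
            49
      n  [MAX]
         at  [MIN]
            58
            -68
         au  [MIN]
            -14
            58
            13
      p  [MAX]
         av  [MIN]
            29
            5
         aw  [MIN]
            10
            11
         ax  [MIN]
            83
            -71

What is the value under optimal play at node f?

ae (MIN): min(-47, 45, -83) = -83
af (MIN): min(19, 63) = 19
f (MAX): max(-83, 19) = 19

19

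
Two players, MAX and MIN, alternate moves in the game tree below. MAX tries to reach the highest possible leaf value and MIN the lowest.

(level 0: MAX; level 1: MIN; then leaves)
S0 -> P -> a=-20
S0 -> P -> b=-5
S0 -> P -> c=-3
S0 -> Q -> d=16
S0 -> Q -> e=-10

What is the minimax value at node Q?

-10

Q (MIN): min(16, -10) = -10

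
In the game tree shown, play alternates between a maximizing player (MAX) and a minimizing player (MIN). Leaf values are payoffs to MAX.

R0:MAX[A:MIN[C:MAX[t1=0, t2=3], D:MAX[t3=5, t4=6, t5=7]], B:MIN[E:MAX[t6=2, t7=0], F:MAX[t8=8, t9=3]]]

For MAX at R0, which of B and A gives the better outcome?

A

E (MAX): max(2, 0) = 2
F (MAX): max(8, 3) = 8
B (MIN): min(2, 8) = 2
C (MAX): max(0, 3) = 3
D (MAX): max(5, 6, 7) = 7
A (MIN): min(3, 7) = 3
MAX prefers the higher value; B=2, A=3. A is better since 3 > 2.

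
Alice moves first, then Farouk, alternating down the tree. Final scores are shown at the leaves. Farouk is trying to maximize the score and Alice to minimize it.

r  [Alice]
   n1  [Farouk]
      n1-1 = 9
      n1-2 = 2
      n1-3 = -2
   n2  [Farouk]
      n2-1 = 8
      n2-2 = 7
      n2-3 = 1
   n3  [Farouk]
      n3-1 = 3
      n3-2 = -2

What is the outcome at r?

n1 (Farouk): max(9, 2, -2) = 9
n2 (Farouk): max(8, 7, 1) = 8
n3 (Farouk): max(3, -2) = 3
r (Alice): min(9, 8, 3) = 3

3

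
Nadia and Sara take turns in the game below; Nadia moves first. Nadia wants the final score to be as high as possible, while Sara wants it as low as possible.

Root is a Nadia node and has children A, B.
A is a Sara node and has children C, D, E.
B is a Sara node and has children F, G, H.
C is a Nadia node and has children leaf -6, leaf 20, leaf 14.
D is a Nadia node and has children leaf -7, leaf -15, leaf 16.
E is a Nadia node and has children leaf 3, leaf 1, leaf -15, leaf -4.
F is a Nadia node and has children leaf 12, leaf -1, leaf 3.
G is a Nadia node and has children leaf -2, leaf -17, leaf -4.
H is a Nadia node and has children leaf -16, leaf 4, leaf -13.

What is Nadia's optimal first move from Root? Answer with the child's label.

A

C (Nadia): max(-6, 20, 14) = 20
D (Nadia): max(-7, -15, 16) = 16
E (Nadia): max(3, 1, -15, -4) = 3
A (Sara): min(20, 16, 3) = 3
F (Nadia): max(12, -1, 3) = 12
G (Nadia): max(-2, -17, -4) = -2
H (Nadia): max(-16, 4, -13) = 4
B (Sara): min(12, -2, 4) = -2
Root (Nadia): max(3, -2) = 3
Nadia at Root wants the highest of {A=3, B=-2}, so chooses A.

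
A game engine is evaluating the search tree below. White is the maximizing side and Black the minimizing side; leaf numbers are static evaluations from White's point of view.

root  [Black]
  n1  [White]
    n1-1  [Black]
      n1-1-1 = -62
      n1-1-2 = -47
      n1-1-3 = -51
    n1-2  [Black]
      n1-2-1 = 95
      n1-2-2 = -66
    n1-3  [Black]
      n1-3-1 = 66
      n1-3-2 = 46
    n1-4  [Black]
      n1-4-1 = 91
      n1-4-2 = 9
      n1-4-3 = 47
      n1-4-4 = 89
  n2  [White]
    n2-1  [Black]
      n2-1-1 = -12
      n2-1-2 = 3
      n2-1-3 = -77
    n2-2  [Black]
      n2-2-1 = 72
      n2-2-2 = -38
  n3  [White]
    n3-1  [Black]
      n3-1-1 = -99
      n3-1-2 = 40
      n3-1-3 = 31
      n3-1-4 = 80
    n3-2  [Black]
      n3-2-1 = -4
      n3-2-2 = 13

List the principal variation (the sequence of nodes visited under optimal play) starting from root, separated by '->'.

n1-1 (Black): min(-62, -47, -51) = -62
n1-2 (Black): min(95, -66) = -66
n1-3 (Black): min(66, 46) = 46
n1-4 (Black): min(91, 9, 47, 89) = 9
n1 (White): max(-62, -66, 46, 9) = 46
n2-1 (Black): min(-12, 3, -77) = -77
n2-2 (Black): min(72, -38) = -38
n2 (White): max(-77, -38) = -38
n3-1 (Black): min(-99, 40, 31, 80) = -99
n3-2 (Black): min(-4, 13) = -4
n3 (White): max(-99, -4) = -4
root (Black): min(46, -38, -4) = -38
At root, Black picks n2 (lowest: -38).
At n2, White picks n2-2 (highest: -38).
At n2-2, Black picks n2-2-2 (lowest: -38).
Terminal value -38.

root -> n2 -> n2-2 -> n2-2-2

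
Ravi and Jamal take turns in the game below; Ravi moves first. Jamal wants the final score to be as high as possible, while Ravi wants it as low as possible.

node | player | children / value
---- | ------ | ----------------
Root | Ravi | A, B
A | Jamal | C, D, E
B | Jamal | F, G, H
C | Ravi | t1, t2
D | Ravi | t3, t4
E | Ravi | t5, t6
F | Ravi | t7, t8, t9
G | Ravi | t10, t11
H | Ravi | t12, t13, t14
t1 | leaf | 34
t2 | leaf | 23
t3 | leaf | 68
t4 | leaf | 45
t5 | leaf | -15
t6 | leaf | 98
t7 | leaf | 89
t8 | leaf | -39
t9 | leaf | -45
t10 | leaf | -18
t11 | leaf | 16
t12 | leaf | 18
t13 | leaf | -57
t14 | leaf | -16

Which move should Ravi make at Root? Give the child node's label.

C (Ravi): min(34, 23) = 23
D (Ravi): min(68, 45) = 45
E (Ravi): min(-15, 98) = -15
A (Jamal): max(23, 45, -15) = 45
F (Ravi): min(89, -39, -45) = -45
G (Ravi): min(-18, 16) = -18
H (Ravi): min(18, -57, -16) = -57
B (Jamal): max(-45, -18, -57) = -18
Root (Ravi): min(45, -18) = -18
Ravi at Root wants the lowest of {A=45, B=-18}, so chooses B.

B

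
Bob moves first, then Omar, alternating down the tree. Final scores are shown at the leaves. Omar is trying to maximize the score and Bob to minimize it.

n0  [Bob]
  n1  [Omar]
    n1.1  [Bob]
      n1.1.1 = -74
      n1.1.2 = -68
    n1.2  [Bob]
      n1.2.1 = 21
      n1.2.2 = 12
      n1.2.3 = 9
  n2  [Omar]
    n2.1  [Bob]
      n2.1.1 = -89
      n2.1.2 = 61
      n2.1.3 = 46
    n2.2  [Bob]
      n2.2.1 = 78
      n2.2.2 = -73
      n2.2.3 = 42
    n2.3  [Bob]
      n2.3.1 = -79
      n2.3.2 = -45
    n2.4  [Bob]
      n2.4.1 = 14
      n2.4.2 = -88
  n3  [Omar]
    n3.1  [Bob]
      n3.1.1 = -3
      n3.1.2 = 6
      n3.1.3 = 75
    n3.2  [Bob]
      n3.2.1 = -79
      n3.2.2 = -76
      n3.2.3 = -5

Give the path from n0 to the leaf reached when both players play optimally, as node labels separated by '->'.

n1.1 (Bob): min(-74, -68) = -74
n1.2 (Bob): min(21, 12, 9) = 9
n1 (Omar): max(-74, 9) = 9
n2.1 (Bob): min(-89, 61, 46) = -89
n2.2 (Bob): min(78, -73, 42) = -73
n2.3 (Bob): min(-79, -45) = -79
n2.4 (Bob): min(14, -88) = -88
n2 (Omar): max(-89, -73, -79, -88) = -73
n3.1 (Bob): min(-3, 6, 75) = -3
n3.2 (Bob): min(-79, -76, -5) = -79
n3 (Omar): max(-3, -79) = -3
n0 (Bob): min(9, -73, -3) = -73
At n0, Bob picks n2 (lowest: -73).
At n2, Omar picks n2.2 (highest: -73).
At n2.2, Bob picks n2.2.2 (lowest: -73).
Terminal value -73.

n0 -> n2 -> n2.2 -> n2.2.2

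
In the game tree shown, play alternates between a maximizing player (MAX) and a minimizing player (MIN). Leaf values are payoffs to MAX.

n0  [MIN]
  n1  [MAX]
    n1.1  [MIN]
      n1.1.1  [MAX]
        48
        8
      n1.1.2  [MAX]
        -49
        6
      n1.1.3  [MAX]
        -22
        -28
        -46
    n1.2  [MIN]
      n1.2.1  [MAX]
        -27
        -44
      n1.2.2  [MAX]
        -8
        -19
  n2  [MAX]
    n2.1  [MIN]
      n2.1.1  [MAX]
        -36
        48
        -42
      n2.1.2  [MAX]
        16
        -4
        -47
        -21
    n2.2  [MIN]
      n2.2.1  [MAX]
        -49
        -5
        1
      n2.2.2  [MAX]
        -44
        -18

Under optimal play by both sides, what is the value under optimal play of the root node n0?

n1.1.1 (MAX): max(48, 8) = 48
n1.1.2 (MAX): max(-49, 6) = 6
n1.1.3 (MAX): max(-22, -28, -46) = -22
n1.1 (MIN): min(48, 6, -22) = -22
n1.2.1 (MAX): max(-27, -44) = -27
n1.2.2 (MAX): max(-8, -19) = -8
n1.2 (MIN): min(-27, -8) = -27
n1 (MAX): max(-22, -27) = -22
n2.1.1 (MAX): max(-36, 48, -42) = 48
n2.1.2 (MAX): max(16, -4, -47, -21) = 16
n2.1 (MIN): min(48, 16) = 16
n2.2.1 (MAX): max(-49, -5, 1) = 1
n2.2.2 (MAX): max(-44, -18) = -18
n2.2 (MIN): min(1, -18) = -18
n2 (MAX): max(16, -18) = 16
n0 (MIN): min(-22, 16) = -22

-22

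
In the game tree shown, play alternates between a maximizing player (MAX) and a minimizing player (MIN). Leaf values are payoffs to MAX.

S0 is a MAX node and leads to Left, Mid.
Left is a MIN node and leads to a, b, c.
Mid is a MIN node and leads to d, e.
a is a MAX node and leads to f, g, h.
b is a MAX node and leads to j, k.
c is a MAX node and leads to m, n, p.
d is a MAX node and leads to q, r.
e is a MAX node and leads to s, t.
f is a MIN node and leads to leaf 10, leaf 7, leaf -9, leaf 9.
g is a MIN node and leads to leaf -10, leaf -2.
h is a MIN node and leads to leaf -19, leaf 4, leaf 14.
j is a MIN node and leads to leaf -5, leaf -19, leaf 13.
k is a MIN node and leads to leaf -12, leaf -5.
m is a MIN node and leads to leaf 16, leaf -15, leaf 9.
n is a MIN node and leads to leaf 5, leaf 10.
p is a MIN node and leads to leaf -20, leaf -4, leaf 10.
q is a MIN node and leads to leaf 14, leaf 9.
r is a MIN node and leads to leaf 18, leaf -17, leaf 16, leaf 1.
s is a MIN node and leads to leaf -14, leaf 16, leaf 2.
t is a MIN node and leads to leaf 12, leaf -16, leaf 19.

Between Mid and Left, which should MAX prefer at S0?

Left

q (MIN): min(14, 9) = 9
r (MIN): min(18, -17, 16, 1) = -17
d (MAX): max(9, -17) = 9
s (MIN): min(-14, 16, 2) = -14
t (MIN): min(12, -16, 19) = -16
e (MAX): max(-14, -16) = -14
Mid (MIN): min(9, -14) = -14
f (MIN): min(10, 7, -9, 9) = -9
g (MIN): min(-10, -2) = -10
h (MIN): min(-19, 4, 14) = -19
a (MAX): max(-9, -10, -19) = -9
j (MIN): min(-5, -19, 13) = -19
k (MIN): min(-12, -5) = -12
b (MAX): max(-19, -12) = -12
m (MIN): min(16, -15, 9) = -15
n (MIN): min(5, 10) = 5
p (MIN): min(-20, -4, 10) = -20
c (MAX): max(-15, 5, -20) = 5
Left (MIN): min(-9, -12, 5) = -12
MAX prefers the higher value; Mid=-14, Left=-12. Left is better since -12 > -14.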